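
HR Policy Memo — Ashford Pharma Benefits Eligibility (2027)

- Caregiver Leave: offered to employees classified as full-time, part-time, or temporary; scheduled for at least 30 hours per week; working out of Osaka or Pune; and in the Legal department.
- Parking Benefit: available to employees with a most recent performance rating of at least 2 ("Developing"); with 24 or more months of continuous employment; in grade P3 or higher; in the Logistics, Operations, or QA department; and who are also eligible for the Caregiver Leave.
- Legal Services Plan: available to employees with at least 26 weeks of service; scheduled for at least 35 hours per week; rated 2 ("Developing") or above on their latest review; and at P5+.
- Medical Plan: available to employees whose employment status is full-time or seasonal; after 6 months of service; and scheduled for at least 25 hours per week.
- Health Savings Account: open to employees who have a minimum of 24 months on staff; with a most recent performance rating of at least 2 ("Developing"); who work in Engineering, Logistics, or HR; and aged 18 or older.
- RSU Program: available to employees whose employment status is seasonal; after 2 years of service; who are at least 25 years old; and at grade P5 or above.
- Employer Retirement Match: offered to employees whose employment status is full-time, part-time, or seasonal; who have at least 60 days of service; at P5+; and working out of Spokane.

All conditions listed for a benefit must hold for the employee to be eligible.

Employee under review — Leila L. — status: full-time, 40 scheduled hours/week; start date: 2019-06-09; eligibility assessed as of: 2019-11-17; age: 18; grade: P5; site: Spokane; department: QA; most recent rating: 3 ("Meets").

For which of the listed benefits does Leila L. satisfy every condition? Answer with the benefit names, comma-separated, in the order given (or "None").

Service from 2019-06-09 to 2019-11-17: 161 days.
Caregiver Leave — status full-time ✓; 40 hrs/wk ≥ 30 ✓; site Spokane ✗ (not Osaka or Pune) → not eligible.
Parking Benefit — rating 3 ≥ 2 ✓; service 161 days < 24 months (≈720 days) ✗ → not eligible.
Legal Services Plan — service 161 days < 26 weeks (≈182 days) ✗ → not eligible.
Medical Plan — status full-time ✓; service 161 days < 6 months (≈180 days) ✗ → not eligible.
Health Savings Account — service 161 days < 24 months (≈720 days) ✗ → not eligible.
RSU Program — status full-time ✗ (requires seasonal) → not eligible.
Employer Retirement Match — status full-time ✓; service 161 days ≥ 60 days ✓; grade P5 ≥ P5 ✓; site Spokane ✓ → eligible.

Employer Retirement Match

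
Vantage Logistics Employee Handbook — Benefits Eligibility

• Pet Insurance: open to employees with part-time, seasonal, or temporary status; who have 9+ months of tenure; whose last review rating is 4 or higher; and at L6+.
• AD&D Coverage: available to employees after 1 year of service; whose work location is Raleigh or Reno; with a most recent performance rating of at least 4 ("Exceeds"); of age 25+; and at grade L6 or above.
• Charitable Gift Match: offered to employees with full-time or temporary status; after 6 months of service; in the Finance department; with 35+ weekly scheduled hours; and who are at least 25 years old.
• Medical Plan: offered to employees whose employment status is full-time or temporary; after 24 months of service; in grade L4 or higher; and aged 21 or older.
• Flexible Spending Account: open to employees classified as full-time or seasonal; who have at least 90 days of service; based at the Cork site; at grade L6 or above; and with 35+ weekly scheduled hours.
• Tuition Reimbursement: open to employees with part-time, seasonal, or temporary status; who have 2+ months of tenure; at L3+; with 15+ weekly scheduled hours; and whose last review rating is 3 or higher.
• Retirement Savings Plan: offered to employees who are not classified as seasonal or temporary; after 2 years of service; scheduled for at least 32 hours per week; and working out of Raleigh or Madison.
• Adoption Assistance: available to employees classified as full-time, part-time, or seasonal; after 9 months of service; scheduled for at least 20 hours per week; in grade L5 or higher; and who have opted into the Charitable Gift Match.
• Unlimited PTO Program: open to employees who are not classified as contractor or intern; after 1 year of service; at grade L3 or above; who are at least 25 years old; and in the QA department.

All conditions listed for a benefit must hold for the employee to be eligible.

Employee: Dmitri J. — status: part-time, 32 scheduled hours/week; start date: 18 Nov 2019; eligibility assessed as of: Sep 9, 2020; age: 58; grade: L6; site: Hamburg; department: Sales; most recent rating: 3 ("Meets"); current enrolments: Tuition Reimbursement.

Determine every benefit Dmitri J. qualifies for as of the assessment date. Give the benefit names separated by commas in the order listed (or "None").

Service from 18 Nov 2019 to Sep 9, 2020: 296 days.
Pet Insurance — status part-time ✓; service 296 days ≥ 9 months (≈270 days) ✓; rating 3 < 4 ✗ → not eligible.
AD&D Coverage — service 296 days < 1 year (≈365 days) ✗ → not eligible.
Charitable Gift Match — status part-time ✗ (requires full-time or temporary) → not eligible.
Medical Plan — status part-time ✗ (requires full-time or temporary) → not eligible.
Flexible Spending Account — status part-time ✗ (requires full-time or seasonal) → not eligible.
Tuition Reimbursement — status part-time ✓; service 296 days ≥ 2 months (≈60 days) ✓; grade L6 ≥ L3 ✓; 32 hrs/wk ≥ 15 ✓; rating 3 ≥ 3 ✓ → eligible.
Retirement Savings Plan — status part-time ✓ (not excluded); service 296 days < 2 years (≈730 days) ✗ → not eligible.
Adoption Assistance — status part-time ✓; service 296 days ≥ 9 months (≈270 days) ✓; 32 hrs/wk ≥ 20 ✓; grade L6 ≥ L5 ✓; not enrolled in Charitable Gift Match ✗ → not eligible.
Unlimited PTO Program — status part-time ✓ (not excluded); service 296 days < 1 year (≈365 days) ✗ → not eligible.

Tuition Reimbursement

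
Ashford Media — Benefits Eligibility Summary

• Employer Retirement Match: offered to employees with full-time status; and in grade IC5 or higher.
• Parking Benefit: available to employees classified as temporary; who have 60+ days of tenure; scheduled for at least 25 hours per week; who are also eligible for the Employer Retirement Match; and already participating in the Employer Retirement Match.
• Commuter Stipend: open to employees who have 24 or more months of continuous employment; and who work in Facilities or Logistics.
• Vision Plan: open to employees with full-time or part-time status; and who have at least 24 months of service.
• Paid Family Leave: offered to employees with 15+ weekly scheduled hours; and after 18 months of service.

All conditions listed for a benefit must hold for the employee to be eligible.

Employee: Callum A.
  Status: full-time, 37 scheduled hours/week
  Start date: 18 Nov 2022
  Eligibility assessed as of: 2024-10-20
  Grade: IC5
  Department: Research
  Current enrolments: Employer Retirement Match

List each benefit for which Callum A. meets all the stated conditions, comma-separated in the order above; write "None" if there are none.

Employer Retirement Match, Paid Family Leave

Service from 18 Nov 2022 to 2024-10-20: 702 days.
Employer Retirement Match — status full-time ✓; grade IC5 ≥ IC5 ✓ → eligible.
Parking Benefit — status full-time ✗ (requires temporary) → not eligible.
Commuter Stipend — service 702 days < 24 months (≈720 days) ✗ → not eligible.
Vision Plan — status full-time ✓; service 702 days < 24 months (≈720 days) ✗ → not eligible.
Paid Family Leave — 37 hrs/wk ≥ 15 ✓; service 702 days ≥ 18 months (≈540 days) ✓ → eligible.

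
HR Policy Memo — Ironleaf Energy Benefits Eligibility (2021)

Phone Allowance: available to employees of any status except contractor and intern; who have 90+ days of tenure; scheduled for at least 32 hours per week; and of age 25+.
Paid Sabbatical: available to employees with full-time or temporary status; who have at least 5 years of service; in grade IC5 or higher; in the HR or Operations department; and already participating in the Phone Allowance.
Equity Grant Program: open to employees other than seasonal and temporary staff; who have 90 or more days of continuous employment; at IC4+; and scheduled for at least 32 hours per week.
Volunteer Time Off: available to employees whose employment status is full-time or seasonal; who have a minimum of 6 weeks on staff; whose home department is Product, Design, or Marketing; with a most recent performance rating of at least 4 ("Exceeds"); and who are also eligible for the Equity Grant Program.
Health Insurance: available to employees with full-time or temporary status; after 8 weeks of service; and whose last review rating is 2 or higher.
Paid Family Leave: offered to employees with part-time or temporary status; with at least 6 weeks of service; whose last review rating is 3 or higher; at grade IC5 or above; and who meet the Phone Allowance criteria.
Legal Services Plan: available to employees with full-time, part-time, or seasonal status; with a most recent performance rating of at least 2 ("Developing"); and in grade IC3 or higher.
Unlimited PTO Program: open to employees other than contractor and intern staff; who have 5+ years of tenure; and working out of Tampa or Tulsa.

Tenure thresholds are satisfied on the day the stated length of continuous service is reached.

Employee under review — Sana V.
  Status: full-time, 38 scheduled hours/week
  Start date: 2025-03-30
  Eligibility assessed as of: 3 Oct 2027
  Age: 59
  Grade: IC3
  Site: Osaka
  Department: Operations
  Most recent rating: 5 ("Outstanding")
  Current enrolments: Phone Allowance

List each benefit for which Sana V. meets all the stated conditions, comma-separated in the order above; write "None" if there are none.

Phone Allowance, Health Insurance, Legal Services Plan

Service from 2025-03-30 to 3 Oct 2027: 917 days.
Phone Allowance — status full-time ✓ (not excluded); service 917 days ≥ 90 days ✓; 38 hrs/wk ≥ 32 ✓; age 59 ≥ 25 ✓ → eligible.
Paid Sabbatical — status full-time ✓; service 917 days < 5 years (≈1825 days) ✗ → not eligible.
Equity Grant Program — status full-time ✓ (not excluded); service 917 days ≥ 90 days ✓; grade IC3 < IC4 ✗ → not eligible.
Volunteer Time Off — status full-time ✓; service 917 days ≥ 6 weeks (≈42 days) ✓; dept Operations ✗ → not eligible.
Health Insurance — status full-time ✓; service 917 days ≥ 8 weeks (≈56 days) ✓; rating 5 ≥ 2 ✓ → eligible.
Paid Family Leave — status full-time ✗ (requires part-time or temporary) → not eligible.
Legal Services Plan — status full-time ✓; rating 5 ≥ 2 ✓; grade IC3 ≥ IC3 ✓ → eligible.
Unlimited PTO Program — status full-time ✓ (not excluded); service 917 days < 5 years (≈1825 days) ✗ → not eligible.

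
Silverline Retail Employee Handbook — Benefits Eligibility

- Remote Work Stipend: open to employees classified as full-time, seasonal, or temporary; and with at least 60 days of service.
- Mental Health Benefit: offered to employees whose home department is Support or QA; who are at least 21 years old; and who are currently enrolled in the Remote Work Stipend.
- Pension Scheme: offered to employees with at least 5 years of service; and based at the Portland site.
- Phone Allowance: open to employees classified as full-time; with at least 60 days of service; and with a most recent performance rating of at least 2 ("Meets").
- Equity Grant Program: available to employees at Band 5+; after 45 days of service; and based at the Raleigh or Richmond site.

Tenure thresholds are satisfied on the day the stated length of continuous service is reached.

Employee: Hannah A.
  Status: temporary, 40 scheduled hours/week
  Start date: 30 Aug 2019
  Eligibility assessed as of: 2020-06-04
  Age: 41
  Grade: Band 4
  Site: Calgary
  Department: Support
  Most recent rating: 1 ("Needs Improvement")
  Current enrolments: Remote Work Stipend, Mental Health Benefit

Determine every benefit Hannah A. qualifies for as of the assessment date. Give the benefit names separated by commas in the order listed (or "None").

Remote Work Stipend, Mental Health Benefit

Service from 30 Aug 2019 to 2020-06-04: 279 days.
Remote Work Stipend — status temporary ✓; service 279 days ≥ 60 days ✓ → eligible.
Mental Health Benefit — dept Support ✓; age 41 ≥ 21 ✓; enrolled in Remote Work Stipend ✓ → eligible.
Pension Scheme — service 279 days < 5 years (≈1825 days) ✗ → not eligible.
Phone Allowance — status temporary ✗ (requires full-time) → not eligible.
Equity Grant Program — grade Band 4 < Band 5 ✗ → not eligible.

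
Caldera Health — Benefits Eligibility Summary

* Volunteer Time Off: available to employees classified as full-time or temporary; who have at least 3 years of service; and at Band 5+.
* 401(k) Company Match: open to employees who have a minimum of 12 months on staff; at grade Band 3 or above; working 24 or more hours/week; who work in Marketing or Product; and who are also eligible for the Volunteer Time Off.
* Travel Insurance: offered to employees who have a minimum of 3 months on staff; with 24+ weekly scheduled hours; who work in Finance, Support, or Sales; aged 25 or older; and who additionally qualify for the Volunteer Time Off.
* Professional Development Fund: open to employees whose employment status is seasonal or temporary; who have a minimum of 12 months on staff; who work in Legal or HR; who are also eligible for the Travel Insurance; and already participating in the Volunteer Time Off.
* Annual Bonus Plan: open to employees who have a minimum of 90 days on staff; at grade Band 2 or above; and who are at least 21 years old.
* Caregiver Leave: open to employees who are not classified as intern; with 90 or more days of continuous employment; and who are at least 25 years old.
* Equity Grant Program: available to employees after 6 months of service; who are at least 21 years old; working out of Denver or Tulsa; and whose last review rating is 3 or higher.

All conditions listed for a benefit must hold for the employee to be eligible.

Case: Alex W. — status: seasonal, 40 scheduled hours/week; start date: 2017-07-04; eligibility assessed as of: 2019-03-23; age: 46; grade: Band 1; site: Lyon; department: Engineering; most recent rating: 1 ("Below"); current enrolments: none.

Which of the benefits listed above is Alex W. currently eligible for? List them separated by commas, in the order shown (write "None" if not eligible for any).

Caregiver Leave

Service from 2017-07-04 to 2019-03-23: 627 days.
Volunteer Time Off — status seasonal ✗ (requires full-time or temporary) → not eligible.
401(k) Company Match — service 627 days ≥ 12 months (≈360 days) ✓; grade Band 1 < Band 3 ✗ → not eligible.
Travel Insurance — service 627 days ≥ 3 months (≈90 days) ✓; 40 hrs/wk ≥ 24 ✓; dept Engineering ✗ → not eligible.
Professional Development Fund — status seasonal ✓; service 627 days ≥ 12 months (≈360 days) ✓; dept Engineering ✗ → not eligible.
Annual Bonus Plan — service 627 days ≥ 90 days ✓; grade Band 1 < Band 2 ✗ → not eligible.
Caregiver Leave — status seasonal ✓ (not excluded); service 627 days ≥ 90 days ✓; age 46 ≥ 25 ✓ → eligible.
Equity Grant Program — service 627 days ≥ 6 months (≈180 days) ✓; age 46 ≥ 21 ✓; site Lyon ✗ (not Denver or Tulsa) → not eligible.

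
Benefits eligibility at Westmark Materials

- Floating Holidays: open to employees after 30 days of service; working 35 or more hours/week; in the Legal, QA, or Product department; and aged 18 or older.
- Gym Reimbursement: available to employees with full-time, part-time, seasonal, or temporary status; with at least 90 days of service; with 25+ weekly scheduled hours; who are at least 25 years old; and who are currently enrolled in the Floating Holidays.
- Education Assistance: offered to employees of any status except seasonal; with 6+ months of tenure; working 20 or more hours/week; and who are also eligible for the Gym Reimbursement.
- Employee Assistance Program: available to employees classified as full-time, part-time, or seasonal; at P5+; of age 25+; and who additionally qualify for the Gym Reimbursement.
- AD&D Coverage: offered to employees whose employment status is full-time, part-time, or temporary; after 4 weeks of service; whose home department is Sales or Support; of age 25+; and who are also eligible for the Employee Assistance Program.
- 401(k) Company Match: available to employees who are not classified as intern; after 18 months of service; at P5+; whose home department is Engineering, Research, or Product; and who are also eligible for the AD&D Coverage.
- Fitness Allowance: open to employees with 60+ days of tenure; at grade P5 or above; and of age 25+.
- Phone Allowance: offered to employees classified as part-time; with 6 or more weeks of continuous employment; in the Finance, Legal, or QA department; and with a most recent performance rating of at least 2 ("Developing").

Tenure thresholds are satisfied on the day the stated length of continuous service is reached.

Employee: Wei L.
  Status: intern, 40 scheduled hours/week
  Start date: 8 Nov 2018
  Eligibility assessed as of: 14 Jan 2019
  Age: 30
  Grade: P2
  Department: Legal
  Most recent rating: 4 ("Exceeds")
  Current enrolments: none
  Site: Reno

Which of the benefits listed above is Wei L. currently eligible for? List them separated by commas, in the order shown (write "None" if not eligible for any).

Floating Holidays

Service from 8 Nov 2018 to 14 Jan 2019: 67 days.
Floating Holidays — service 67 days ≥ 30 days ✓; 40 hrs/wk ≥ 35 ✓; dept Legal ✓; age 30 ≥ 18 ✓ → eligible.
Gym Reimbursement — status intern ✗ (requires full-time, part-time, seasonal, or temporary) → not eligible.
Education Assistance — status intern ✓ (not excluded); service 67 days < 6 months (≈180 days) ✗ → not eligible.
Employee Assistance Program — status intern ✗ (requires full-time, part-time, or seasonal) → not eligible.
AD&D Coverage — status intern ✗ (requires full-time, part-time, or temporary) → not eligible.
401(k) Company Match — status intern ✗ (excluded) → not eligible.
Fitness Allowance — service 67 days ≥ 60 days ✓; grade P2 < P5 ✗ → not eligible.
Phone Allowance — status intern ✗ (requires part-time) → not eligible.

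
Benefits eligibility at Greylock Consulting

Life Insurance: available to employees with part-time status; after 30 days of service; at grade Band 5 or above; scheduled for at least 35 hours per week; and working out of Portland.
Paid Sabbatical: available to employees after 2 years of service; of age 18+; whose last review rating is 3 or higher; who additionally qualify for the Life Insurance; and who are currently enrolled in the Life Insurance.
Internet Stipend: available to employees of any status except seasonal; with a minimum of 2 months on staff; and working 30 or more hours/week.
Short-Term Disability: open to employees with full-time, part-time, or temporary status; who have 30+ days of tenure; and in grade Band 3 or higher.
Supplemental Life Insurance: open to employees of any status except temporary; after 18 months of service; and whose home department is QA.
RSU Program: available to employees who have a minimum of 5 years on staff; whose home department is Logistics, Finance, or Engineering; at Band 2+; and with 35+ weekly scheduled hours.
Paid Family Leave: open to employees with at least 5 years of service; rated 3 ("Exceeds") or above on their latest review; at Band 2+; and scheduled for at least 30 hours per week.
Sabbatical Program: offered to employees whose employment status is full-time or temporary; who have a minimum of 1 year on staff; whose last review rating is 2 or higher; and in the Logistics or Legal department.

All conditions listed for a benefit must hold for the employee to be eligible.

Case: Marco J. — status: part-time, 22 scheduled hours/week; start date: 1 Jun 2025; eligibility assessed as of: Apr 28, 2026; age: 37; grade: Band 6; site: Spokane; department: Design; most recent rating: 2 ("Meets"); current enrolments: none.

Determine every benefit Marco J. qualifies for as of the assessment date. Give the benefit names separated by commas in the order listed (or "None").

Short-Term Disability

Service from 1 Jun 2025 to Apr 28, 2026: 331 days.
Life Insurance — status part-time ✓; service 331 days ≥ 30 days ✓; grade Band 6 ≥ Band 5 ✓; 22 hrs/wk < 35 ✗ → not eligible.
Paid Sabbatical — service 331 days < 2 years (≈730 days) ✗ → not eligible.
Internet Stipend — status part-time ✓ (not excluded); service 331 days ≥ 2 months (≈60 days) ✓; 22 hrs/wk < 30 ✗ → not eligible.
Short-Term Disability — status part-time ✓; service 331 days ≥ 30 days ✓; grade Band 6 ≥ Band 3 ✓ → eligible.
Supplemental Life Insurance — status part-time ✓ (not excluded); service 331 days < 18 months (≈540 days) ✗ → not eligible.
RSU Program — service 331 days < 5 years (≈1825 days) ✗ → not eligible.
Paid Family Leave — service 331 days < 5 years (≈1825 days) ✗ → not eligible.
Sabbatical Program — status part-time ✗ (requires full-time or temporary) → not eligible.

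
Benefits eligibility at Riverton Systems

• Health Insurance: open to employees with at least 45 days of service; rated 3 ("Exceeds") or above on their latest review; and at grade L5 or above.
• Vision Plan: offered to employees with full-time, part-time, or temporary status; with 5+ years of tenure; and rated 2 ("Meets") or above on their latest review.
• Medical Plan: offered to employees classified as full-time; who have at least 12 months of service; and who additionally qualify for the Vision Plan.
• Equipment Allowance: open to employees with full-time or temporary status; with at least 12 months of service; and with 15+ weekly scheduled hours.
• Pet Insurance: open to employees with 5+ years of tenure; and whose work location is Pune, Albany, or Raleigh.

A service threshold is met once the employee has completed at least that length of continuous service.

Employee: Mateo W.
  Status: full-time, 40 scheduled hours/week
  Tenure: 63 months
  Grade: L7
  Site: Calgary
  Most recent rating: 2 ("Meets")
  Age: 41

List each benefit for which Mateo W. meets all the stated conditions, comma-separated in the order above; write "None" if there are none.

Health Insurance — service 63 months ≥ 45 days ✓; rating 2 < 3 ✗ → not eligible.
Vision Plan — status full-time ✓; service 63 months ≥ 5 years (≈1825 days) ✓; rating 2 ≥ 2 ✓ → eligible.
Medical Plan — status full-time ✓; service 63 months ≥ 12 months ✓; eligible for Vision Plan ✓ → eligible.
Equipment Allowance — status full-time ✓; service 63 months ≥ 12 months ✓; 40 hrs/wk ≥ 15 ✓ → eligible.
Pet Insurance — service 63 months ≥ 5 years (≈1825 days) ✓; site Calgary ✗ (not Pune, Albany, or Raleigh) → not eligible.

Vision Plan, Medical Plan, Equipment Allowance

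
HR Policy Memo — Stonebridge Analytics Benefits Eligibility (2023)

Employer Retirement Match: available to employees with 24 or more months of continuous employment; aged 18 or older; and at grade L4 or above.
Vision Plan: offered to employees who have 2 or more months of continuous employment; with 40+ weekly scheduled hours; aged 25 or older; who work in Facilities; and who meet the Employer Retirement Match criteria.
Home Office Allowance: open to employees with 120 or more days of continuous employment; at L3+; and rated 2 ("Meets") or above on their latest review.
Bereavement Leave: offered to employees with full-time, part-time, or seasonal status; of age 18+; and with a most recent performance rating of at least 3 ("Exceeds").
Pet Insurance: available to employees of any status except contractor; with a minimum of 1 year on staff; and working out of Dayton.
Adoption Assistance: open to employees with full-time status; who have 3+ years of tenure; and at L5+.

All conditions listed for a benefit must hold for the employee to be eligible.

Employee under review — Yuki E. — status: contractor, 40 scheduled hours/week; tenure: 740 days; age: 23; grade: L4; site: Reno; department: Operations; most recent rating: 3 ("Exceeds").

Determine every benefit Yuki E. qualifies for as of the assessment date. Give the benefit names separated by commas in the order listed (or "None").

Employer Retirement Match, Home Office Allowance

Employer Retirement Match — service 740 days ≥ 24 months (≈720 days) ✓; age 23 ≥ 18 ✓; grade L4 ≥ L4 ✓ → eligible.
Vision Plan — service 740 days ≥ 2 months (≈60 days) ✓; 40 hrs/wk ≥ 40 ✓; age 23 < 25 ✗ → not eligible.
Home Office Allowance — service 740 days ≥ 120 days ✓; grade L4 ≥ L3 ✓; rating 3 ≥ 2 ✓ → eligible.
Bereavement Leave — status contractor ✗ (requires full-time, part-time, or seasonal) → not eligible.
Pet Insurance — status contractor ✗ (excluded) → not eligible.
Adoption Assistance — status contractor ✗ (requires full-time) → not eligible.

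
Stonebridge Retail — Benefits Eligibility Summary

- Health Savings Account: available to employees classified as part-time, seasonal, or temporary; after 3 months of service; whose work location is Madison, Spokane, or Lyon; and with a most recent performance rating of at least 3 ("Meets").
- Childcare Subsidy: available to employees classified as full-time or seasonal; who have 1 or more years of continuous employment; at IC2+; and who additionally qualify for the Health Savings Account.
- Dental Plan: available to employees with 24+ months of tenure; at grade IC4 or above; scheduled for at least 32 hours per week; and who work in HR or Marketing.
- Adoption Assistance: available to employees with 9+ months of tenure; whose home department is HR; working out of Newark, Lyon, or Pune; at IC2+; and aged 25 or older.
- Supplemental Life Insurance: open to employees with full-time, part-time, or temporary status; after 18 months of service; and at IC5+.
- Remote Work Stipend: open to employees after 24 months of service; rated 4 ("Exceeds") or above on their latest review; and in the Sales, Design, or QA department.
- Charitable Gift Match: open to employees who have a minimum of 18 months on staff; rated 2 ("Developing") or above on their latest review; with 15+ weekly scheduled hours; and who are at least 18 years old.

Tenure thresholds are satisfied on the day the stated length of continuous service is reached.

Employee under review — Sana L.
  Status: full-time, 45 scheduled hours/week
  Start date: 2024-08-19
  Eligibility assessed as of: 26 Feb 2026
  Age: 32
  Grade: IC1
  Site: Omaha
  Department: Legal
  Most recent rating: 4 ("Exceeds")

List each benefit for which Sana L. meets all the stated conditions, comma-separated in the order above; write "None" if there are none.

Charitable Gift Match

Service from 2024-08-19 to 26 Feb 2026: 556 days.
Health Savings Account — status full-time ✗ (requires part-time, seasonal, or temporary) → not eligible.
Childcare Subsidy — status full-time ✓; service 556 days ≥ 1 year (≈365 days) ✓; grade IC1 < IC2 ✗ → not eligible.
Dental Plan — service 556 days < 24 months (≈720 days) ✗ → not eligible.
Adoption Assistance — service 556 days ≥ 9 months (≈270 days) ✓; dept Legal ✗ → not eligible.
Supplemental Life Insurance — status full-time ✓; service 556 days ≥ 18 months (≈540 days) ✓; grade IC1 < IC5 ✗ → not eligible.
Remote Work Stipend — service 556 days < 24 months (≈720 days) ✗ → not eligible.
Charitable Gift Match — service 556 days ≥ 18 months (≈540 days) ✓; rating 4 ≥ 2 ✓; 45 hrs/wk ≥ 15 ✓; age 32 ≥ 18 ✓ → eligible.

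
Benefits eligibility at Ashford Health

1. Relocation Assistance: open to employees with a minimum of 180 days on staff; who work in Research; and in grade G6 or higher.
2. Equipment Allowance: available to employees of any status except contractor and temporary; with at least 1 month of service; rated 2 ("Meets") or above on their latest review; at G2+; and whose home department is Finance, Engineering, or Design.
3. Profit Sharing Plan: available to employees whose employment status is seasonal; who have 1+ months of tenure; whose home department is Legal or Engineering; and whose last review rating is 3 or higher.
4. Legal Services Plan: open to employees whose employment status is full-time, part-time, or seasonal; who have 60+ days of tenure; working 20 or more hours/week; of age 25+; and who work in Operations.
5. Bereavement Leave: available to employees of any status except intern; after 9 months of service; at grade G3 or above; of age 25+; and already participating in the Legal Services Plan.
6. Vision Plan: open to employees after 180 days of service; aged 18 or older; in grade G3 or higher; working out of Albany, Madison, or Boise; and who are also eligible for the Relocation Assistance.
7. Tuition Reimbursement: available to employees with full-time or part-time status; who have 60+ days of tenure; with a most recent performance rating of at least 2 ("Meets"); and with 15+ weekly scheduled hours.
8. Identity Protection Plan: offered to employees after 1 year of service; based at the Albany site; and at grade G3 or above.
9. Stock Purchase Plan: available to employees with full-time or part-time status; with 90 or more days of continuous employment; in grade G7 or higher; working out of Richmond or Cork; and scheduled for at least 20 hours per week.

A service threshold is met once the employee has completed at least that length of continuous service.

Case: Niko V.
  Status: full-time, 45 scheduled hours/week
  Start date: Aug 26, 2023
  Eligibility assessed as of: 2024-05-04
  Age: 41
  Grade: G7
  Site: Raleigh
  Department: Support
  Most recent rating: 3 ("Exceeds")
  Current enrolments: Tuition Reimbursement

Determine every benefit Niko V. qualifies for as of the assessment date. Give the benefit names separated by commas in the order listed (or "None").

Tuition Reimbursement

Service from Aug 26, 2023 to 2024-05-04: 252 days.
Relocation Assistance — service 252 days ≥ 180 days ✓; dept Support ✗ → not eligible.
Equipment Allowance — status full-time ✓ (not excluded); service 252 days ≥ 1 month (≈30 days) ✓; rating 3 ≥ 2 ✓; grade G7 ≥ G2 ✓; dept Support ✗ → not eligible.
Profit Sharing Plan — status full-time ✗ (requires seasonal) → not eligible.
Legal Services Plan — status full-time ✓; service 252 days ≥ 60 days ✓; 45 hrs/wk ≥ 20 ✓; age 41 ≥ 25 ✓; dept Support ✗ → not eligible.
Bereavement Leave — status full-time ✓ (not excluded); service 252 days < 9 months (≈270 days) ✗ → not eligible.
Vision Plan — service 252 days ≥ 180 days ✓; age 41 ≥ 18 ✓; grade G7 ≥ G3 ✓; site Raleigh ✗ (not Albany, Madison, or Boise) → not eligible.
Tuition Reimbursement — status full-time ✓; service 252 days ≥ 60 days ✓; rating 3 ≥ 2 ✓; 45 hrs/wk ≥ 15 ✓ → eligible.
Identity Protection Plan — service 252 days < 1 year (≈365 days) ✗ → not eligible.
Stock Purchase Plan — status full-time ✓; service 252 days ≥ 90 days ✓; grade G7 ≥ G7 ✓; site Raleigh ✗ (not Richmond or Cork) → not eligible.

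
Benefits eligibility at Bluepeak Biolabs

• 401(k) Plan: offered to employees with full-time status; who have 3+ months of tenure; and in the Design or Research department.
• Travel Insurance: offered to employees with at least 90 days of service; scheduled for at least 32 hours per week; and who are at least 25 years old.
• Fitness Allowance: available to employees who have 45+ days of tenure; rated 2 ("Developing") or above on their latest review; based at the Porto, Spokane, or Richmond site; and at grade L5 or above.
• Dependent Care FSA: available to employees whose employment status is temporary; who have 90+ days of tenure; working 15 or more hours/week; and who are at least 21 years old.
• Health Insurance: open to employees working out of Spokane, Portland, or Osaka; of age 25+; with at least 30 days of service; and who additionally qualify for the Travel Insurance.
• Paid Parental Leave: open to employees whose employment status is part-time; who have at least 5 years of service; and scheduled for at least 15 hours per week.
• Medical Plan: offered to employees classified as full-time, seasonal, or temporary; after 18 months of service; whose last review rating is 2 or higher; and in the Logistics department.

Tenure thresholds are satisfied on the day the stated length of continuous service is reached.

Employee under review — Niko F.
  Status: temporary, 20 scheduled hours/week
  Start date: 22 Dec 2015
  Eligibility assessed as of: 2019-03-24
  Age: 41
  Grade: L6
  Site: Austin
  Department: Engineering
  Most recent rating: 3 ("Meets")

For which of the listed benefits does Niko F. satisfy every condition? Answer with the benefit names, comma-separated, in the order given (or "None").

Dependent Care FSA

Service from 22 Dec 2015 to 2019-03-24: 1188 days.
401(k) Plan — status temporary ✗ (requires full-time) → not eligible.
Travel Insurance — service 1188 days ≥ 90 days ✓; 20 hrs/wk < 32 ✗ → not eligible.
Fitness Allowance — service 1188 days ≥ 45 days ✓; rating 3 ≥ 2 ✓; site Austin ✗ (not Porto, Spokane, or Richmond) → not eligible.
Dependent Care FSA — status temporary ✓; service 1188 days ≥ 90 days ✓; 20 hrs/wk ≥ 15 ✓; age 41 ≥ 21 ✓ → eligible.
Health Insurance — site Austin ✗ (not Spokane, Portland, or Osaka) → not eligible.
Paid Parental Leave — status temporary ✗ (requires part-time) → not eligible.
Medical Plan — status temporary ✓; service 1188 days ≥ 18 months (≈540 days) ✓; rating 3 ≥ 2 ✓; dept Engineering ✗ → not eligible.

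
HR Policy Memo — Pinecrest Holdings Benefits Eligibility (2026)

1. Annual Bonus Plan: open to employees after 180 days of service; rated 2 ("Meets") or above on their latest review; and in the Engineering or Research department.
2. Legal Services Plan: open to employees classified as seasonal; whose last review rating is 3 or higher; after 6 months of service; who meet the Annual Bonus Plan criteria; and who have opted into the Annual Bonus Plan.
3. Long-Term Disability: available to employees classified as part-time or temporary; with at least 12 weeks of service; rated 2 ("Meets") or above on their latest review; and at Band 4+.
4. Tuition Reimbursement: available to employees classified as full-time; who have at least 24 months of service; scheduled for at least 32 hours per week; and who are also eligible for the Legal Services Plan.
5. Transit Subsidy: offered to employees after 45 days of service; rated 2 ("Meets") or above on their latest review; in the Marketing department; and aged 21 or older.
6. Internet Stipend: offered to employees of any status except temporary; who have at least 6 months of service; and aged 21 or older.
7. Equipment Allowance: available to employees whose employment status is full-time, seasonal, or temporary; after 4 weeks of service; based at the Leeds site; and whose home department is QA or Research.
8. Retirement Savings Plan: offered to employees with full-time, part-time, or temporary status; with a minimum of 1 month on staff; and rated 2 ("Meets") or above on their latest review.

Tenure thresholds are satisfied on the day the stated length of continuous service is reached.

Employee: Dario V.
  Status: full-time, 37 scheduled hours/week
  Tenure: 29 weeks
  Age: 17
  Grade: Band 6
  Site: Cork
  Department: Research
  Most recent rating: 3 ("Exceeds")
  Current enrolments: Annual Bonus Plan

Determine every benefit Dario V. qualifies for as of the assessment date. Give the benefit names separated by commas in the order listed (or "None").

Annual Bonus Plan — service 29 weeks ≥ 180 days ✓; rating 3 ≥ 2 ✓; dept Research ✓ → eligible.
Legal Services Plan — status full-time ✗ (requires seasonal) → not eligible.
Long-Term Disability — status full-time ✗ (requires part-time or temporary) → not eligible.
Tuition Reimbursement — status full-time ✓; service 29 weeks < 24 months (≈720 days) ✗ → not eligible.
Transit Subsidy — service 29 weeks ≥ 45 days ✓; rating 3 ≥ 2 ✓; dept Research ✗ → not eligible.
Internet Stipend — status full-time ✓ (not excluded); service 29 weeks ≥ 6 months (≈180 days) ✓; age 17 < 21 ✗ → not eligible.
Equipment Allowance — status full-time ✓; service 29 weeks ≥ 4 weeks ✓; site Cork ✗ (not Leeds) → not eligible.
Retirement Savings Plan — status full-time ✓; service 29 weeks ≥ 1 month (≈30 days) ✓; rating 3 ≥ 2 ✓ → eligible.

Annual Bonus Plan, Retirement Savings Plan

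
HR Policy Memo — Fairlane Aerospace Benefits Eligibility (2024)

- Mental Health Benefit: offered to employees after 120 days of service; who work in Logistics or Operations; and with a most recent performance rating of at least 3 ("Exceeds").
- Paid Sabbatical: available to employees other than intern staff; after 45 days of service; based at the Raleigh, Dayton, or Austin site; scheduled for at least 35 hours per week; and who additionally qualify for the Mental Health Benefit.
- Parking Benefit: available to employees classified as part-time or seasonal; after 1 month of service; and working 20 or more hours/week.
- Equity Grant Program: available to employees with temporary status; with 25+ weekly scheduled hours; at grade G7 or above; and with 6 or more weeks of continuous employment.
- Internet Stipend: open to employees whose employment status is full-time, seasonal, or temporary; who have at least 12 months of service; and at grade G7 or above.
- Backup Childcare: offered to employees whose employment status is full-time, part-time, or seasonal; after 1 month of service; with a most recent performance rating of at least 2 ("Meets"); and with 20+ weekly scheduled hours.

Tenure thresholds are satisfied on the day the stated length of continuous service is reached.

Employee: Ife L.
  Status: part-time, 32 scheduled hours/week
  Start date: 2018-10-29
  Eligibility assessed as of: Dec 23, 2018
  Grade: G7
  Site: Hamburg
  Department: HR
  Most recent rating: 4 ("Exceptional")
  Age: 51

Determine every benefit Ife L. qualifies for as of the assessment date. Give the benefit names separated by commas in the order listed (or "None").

Parking Benefit, Backup Childcare

Service from 2018-10-29 to Dec 23, 2018: 55 days.
Mental Health Benefit — service 55 days < 120 days ✗ → not eligible.
Paid Sabbatical — status part-time ✓ (not excluded); service 55 days ≥ 45 days ✓; site Hamburg ✗ (not Raleigh, Dayton, or Austin) → not eligible.
Parking Benefit — status part-time ✓; service 55 days ≥ 1 month (≈30 days) ✓; 32 hrs/wk ≥ 20 ✓ → eligible.
Equity Grant Program — status part-time ✗ (requires temporary) → not eligible.
Internet Stipend — status part-time ✗ (requires full-time, seasonal, or temporary) → not eligible.
Backup Childcare — status part-time ✓; service 55 days ≥ 1 month (≈30 days) ✓; rating 4 ≥ 2 ✓; 32 hrs/wk ≥ 20 ✓ → eligible.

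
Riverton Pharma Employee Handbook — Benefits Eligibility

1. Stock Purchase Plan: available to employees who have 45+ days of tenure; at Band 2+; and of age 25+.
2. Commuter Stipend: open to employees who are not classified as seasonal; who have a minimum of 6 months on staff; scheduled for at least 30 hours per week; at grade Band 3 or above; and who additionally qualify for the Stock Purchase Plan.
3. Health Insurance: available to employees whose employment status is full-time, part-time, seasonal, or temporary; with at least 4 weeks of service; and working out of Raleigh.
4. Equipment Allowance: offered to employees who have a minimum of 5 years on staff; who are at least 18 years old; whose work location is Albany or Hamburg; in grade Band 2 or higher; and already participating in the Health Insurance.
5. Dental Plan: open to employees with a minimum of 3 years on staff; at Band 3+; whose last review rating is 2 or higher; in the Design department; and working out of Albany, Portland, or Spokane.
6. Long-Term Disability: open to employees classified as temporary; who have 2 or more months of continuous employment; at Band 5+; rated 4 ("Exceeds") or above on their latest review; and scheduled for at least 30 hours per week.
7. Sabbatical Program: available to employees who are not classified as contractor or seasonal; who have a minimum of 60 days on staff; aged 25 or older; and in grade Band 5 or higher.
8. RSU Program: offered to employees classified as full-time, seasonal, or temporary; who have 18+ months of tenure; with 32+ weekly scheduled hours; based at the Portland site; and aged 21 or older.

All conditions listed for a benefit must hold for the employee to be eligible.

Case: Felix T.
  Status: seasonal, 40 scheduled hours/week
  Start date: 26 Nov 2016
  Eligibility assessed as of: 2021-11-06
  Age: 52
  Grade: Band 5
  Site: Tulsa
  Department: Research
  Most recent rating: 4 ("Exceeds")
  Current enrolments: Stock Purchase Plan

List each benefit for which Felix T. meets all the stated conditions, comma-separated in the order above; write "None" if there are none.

Stock Purchase Plan

Service from 26 Nov 2016 to 2021-11-06: 1806 days.
Stock Purchase Plan — service 1806 days ≥ 45 days ✓; grade Band 5 ≥ Band 2 ✓; age 52 ≥ 25 ✓ → eligible.
Commuter Stipend — status seasonal ✗ (excluded) → not eligible.
Health Insurance — status seasonal ✓; service 1806 days ≥ 4 weeks (≈28 days) ✓; site Tulsa ✗ (not Raleigh) → not eligible.
Equipment Allowance — service 1806 days < 5 years (≈1825 days) ✗ → not eligible.
Dental Plan — service 1806 days ≥ 3 years (≈1095 days) ✓; grade Band 5 ≥ Band 3 ✓; rating 4 ≥ 2 ✓; dept Research ✗ → not eligible.
Long-Term Disability — status seasonal ✗ (requires temporary) → not eligible.
Sabbatical Program — status seasonal ✗ (excluded) → not eligible.
RSU Program — status seasonal ✓; service 1806 days ≥ 18 months (≈540 days) ✓; 40 hrs/wk ≥ 32 ✓; site Tulsa ✗ (not Portland) → not eligible.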